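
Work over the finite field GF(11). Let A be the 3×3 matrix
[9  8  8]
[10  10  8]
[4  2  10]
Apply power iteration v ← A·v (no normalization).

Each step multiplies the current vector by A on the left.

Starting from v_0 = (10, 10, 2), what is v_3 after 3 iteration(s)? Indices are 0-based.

v_0 = (10, 10, 2).
v_1 = A·v_0 = (10, 7, 3).
v_2 = A·v_1 = (5, 7, 7).
v_3 = A·v_2 = (3, 0, 5).

v_3 = (3, 0, 5)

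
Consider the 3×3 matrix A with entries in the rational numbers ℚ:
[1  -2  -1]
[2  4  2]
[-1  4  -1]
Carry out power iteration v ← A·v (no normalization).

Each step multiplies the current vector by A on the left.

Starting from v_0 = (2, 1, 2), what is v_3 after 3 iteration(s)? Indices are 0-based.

v_0 = (2, 1, 2).
v_1 = A·v_0 = (-2, 12, 0).
v_2 = A·v_1 = (-26, 44, 50).
v_3 = A·v_2 = (-164, 224, 152).

v_3 = (-164, 224, 152)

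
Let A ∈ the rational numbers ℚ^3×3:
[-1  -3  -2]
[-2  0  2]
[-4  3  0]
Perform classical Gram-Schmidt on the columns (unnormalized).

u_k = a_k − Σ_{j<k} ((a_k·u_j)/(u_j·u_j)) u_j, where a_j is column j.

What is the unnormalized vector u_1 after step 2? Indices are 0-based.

Step 1: u_0 = a_0 = (-1, -2, -4).
Step 2: u_1 = a_1 − (-3/7)·u_0 = (-24/7, -6/7, 9/7).

u_1 = (-24/7, -6/7, 9/7)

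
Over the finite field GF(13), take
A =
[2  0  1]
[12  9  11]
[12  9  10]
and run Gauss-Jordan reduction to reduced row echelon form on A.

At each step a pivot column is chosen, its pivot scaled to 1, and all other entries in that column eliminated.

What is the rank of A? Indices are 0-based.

rank = 3

[1] R0 /= 2  ⇒  (1, 0, 7)
     R1 -= 12·R0  ⇒  (0, 9, 5)
     R2 -= 12·R0  ⇒  (0, 9, 4)
[2] R1 /= 9  ⇒  (0, 1, 2)
     R2 -= 9·R1  ⇒  (0, 0, 12)
[3] R2 /= 12  ⇒  (0, 0, 1)
     R0 -= 7·R2  ⇒  (1, 0, 0)
     R1 -= 2·R2  ⇒  (0, 1, 0)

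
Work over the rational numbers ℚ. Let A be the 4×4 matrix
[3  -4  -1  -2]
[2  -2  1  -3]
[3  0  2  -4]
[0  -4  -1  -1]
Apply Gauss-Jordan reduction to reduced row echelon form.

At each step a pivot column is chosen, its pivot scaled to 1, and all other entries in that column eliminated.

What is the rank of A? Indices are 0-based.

pivot(0,0)=3: scale R0 → (1, -4/3, -1/3, -2/3)
  clear (1,0): R1 −= (2)R0 → (0, 2/3, 5/3, -5/3)
  clear (2,0): R2 −= (3)R0 → (0, 4, 3, -2)
pivot(1,1)=2/3: scale R1 → (0, 1, 5/2, -5/2)
  clear (0,1): R0 −= (-4/3)R1 → (1, 0, 3, -4)
  clear (2,1): R2 −= (4)R1 → (0, 0, -7, 8)
  clear (3,1): R3 −= (-4)R1 → (0, 0, 9, -11)
pivot(2,2)=-7: scale R2 → (0, 0, 1, -8/7)
  clear (0,2): R0 −= (3)R2 → (1, 0, 0, -4/7)
  clear (1,2): R1 −= (5/2)R2 → (0, 1, 0, 5/14)
  clear (3,2): R3 −= (9)R2 → (0, 0, 0, -5/7)
pivot(3,3)=-5/7: scale R3 → (0, 0, 0, 1)
  clear (0,3): R0 −= (-4/7)R3 → (1, 0, 0, 0)
  clear (1,3): R1 −= (5/14)R3 → (0, 1, 0, 0)
  clear (2,3): R2 −= (-8/7)R3 → (0, 0, 1, 0)

rank = 4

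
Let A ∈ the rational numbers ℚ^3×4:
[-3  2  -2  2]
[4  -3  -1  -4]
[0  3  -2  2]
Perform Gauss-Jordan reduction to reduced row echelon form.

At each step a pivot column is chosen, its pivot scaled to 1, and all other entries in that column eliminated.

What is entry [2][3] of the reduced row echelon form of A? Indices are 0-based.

M[2][3] = 2/7

[1] R0 /= -3  ⇒  (1, -2/3, 2/3, -2/3)
     R1 -= 4·R0  ⇒  (0, -1/3, -11/3, -4/3)
[2] R1 /= -1/3  ⇒  (0, 1, 11, 4)
     R0 -= -2/3·R1  ⇒  (1, 0, 8, 2)
     R2 -= 3·R1  ⇒  (0, 0, -35, -10)
[3] R2 /= -35  ⇒  (0, 0, 1, 2/7)
     R0 -= 8·R2  ⇒  (1, 0, 0, -2/7)
     R1 -= 11·R2  ⇒  (0, 1, 0, 6/7)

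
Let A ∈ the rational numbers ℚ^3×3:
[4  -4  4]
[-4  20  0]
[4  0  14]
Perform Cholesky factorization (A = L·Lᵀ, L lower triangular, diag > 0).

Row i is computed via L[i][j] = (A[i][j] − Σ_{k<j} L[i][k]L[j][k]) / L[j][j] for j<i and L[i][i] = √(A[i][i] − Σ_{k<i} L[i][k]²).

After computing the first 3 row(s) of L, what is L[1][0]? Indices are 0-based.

Step 1: L[0][0] = √(4) = 2.
  L[1][0] = (-4) / L[0][0] = -2.
Step 2: L[1][1] = √(16) = 4.
  L[2][0] = (4) / L[0][0] = 2.
  L[2][1] = (4) / L[1][1] = 1.
Step 3: L[2][2] = √(9) = 3.

L[1][0] = -2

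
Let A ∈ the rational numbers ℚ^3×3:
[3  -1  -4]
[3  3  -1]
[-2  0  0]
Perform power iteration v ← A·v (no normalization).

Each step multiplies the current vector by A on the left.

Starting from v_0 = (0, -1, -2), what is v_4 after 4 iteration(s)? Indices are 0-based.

v_0 = (0, -1, -2).
v_1 = A·v_0 = (9, -1, 0).
v_2 = A·v_1 = (28, 24, -18).
v_3 = A·v_2 = (132, 174, -56).
v_4 = A·v_3 = (446, 974, -264).

v_4 = (446, 974, -264)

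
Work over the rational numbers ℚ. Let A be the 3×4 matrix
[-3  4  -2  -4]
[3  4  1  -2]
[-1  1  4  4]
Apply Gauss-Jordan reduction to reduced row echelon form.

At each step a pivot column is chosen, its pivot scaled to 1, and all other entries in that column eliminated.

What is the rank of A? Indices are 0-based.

[1] R0 /= -3  ⇒  (1, -4/3, 2/3, 4/3)
     R1 -= 3·R0  ⇒  (0, 8, -1, -6)
     R2 -= -1·R0  ⇒  (0, -1/3, 14/3, 16/3)
[2] R1 /= 8  ⇒  (0, 1, -1/8, -3/4)
     R0 -= -4/3·R1  ⇒  (1, 0, 1/2, 1/3)
     R2 -= -1/3·R1  ⇒  (0, 0, 37/8, 61/12)
[3] R2 /= 37/8  ⇒  (0, 0, 1, 122/111)
     R0 -= 1/2·R2  ⇒  (1, 0, 0, -8/37)
     R1 -= -1/8·R2  ⇒  (0, 1, 0, -68/111)

rank = 3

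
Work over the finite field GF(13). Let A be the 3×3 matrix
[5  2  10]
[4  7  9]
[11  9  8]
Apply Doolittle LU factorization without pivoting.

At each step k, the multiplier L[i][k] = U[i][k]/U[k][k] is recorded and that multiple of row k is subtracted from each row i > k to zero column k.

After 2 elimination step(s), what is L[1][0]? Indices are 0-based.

L[1][0] = 6

Step 1: pivot at (0,0) is 5.
  row1 ← row1 − (6)·row0  ⇒  L[1][0]=6, U row1=(0, 8, 1)
  row2 ← row2 − (10)·row0  ⇒  L[2][0]=10, U row2=(0, 2, 12)
Step 2: pivot at (1,1) is 8.
  row2 ← row2 − (10)·row1  ⇒  L[2][1]=10, U row2=(0, 0, 2)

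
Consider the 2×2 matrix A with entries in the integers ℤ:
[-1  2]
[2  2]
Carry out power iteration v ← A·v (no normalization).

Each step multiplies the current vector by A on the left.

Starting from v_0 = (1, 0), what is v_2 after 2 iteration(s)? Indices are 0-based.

v_2 = (5, 2)

v_0 = (1, 0).
v_1 = A·v_0 = (-1, 2).
v_2 = A·v_1 = (5, 2).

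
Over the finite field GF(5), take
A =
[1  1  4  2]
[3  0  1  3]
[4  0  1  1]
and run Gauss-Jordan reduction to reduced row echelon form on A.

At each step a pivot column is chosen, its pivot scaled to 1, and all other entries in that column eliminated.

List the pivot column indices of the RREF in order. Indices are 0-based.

pivot columns: 0, 1, 2

[1] R0 /= 1  ⇒  (1, 1, 4, 2)
     R1 -= 3·R0  ⇒  (0, 2, 4, 2)
     R2 -= 4·R0  ⇒  (0, 1, 0, 3)
[2] R1 /= 2  ⇒  (0, 1, 2, 1)
     R0 -= 1·R1  ⇒  (1, 0, 2, 1)
     R2 -= 1·R1  ⇒  (0, 0, 3, 2)
[3] R2 /= 3  ⇒  (0, 0, 1, 4)
     R0 -= 2·R2  ⇒  (1, 0, 0, 3)
     R1 -= 2·R2  ⇒  (0, 1, 0, 3)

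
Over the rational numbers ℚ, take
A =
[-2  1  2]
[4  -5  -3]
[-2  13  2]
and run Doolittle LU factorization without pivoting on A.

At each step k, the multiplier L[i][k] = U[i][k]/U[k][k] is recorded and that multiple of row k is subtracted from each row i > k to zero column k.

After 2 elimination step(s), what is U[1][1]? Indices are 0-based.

U[1][1] = -3

k=0: U[0][0]=-2
  eliminate (1,0): mult=-2, new row 1: (0, -3, 1); set L[1][0]=-2
  eliminate (2,0): mult=1, new row 2: (0, 12, 0); set L[2][0]=1
k=1: U[1][1]=-3
  eliminate (2,1): mult=-4, new row 2: (0, 0, 4); set L[2][1]=-4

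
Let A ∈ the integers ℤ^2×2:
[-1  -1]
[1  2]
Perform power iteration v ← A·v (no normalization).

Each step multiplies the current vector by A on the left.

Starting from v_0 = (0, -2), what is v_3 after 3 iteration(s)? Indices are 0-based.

v_3 = (4, -10)

v_0 = (0, -2).
v_1 = A·v_0 = (2, -4).
v_2 = A·v_1 = (2, -6).
v_3 = A·v_2 = (4, -10).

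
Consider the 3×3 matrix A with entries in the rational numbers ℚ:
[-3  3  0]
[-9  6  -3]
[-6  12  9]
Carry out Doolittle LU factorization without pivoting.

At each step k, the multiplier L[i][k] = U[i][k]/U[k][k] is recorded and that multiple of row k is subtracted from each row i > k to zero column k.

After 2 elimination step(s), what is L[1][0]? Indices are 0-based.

Step 1: pivot at (0,0) is -3.
  row1 ← row1 − (3)·row0  ⇒  L[1][0]=3, U row1=(0, -3, -3)
  row2 ← row2 − (2)·row0  ⇒  L[2][0]=2, U row2=(0, 6, 9)
Step 2: pivot at (1,1) is -3.
  row2 ← row2 − (-2)·row1  ⇒  L[2][1]=-2, U row2=(0, 0, 3)

L[1][0] = 3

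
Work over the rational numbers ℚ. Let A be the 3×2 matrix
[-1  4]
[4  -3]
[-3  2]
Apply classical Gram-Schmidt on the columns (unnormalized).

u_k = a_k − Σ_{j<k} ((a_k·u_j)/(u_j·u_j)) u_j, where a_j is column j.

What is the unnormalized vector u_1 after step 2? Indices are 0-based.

Step 1: u_0 = a_0 = (-1, 4, -3).
Step 2: u_1 = a_1 − (-11/13)·u_0 = (41/13, 5/13, -7/13).

u_1 = (41/13, 5/13, -7/13)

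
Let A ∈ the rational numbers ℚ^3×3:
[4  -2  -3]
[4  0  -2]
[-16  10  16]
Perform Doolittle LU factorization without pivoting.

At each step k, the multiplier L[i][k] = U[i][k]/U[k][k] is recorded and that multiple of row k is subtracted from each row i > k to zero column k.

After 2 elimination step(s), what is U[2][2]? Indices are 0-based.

Step 1: pivot at (0,0) is 4.
  row1 ← row1 − (1)·row0  ⇒  L[1][0]=1, U row1=(0, 2, 1)
  row2 ← row2 − (-4)·row0  ⇒  L[2][0]=-4, U row2=(0, 2, 4)
Step 2: pivot at (1,1) is 2.
  row2 ← row2 − (1)·row1  ⇒  L[2][1]=1, U row2=(0, 0, 3)

U[2][2] = 3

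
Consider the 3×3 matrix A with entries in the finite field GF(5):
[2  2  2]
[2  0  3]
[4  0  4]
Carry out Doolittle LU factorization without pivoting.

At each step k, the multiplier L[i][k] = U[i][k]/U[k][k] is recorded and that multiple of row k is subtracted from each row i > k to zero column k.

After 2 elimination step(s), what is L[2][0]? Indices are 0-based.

Step 1: pivot at (0,0) is 2.
  row1 ← row1 − (1)·row0  ⇒  L[1][0]=1, U row1=(0, 3, 1)
  row2 ← row2 − (2)·row0  ⇒  L[2][0]=2, U row2=(0, 1, 0)
Step 2: pivot at (1,1) is 3.
  row2 ← row2 − (2)·row1  ⇒  L[2][1]=2, U row2=(0, 0, 3)

L[2][0] = 2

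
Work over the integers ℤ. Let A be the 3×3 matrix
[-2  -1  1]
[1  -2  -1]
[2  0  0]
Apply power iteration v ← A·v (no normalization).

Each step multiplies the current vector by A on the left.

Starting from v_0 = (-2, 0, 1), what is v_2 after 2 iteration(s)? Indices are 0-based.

v_2 = (-11, 15, 10)

v_0 = (-2, 0, 1).
v_1 = A·v_0 = (5, -3, -4).
v_2 = A·v_1 = (-11, 15, 10).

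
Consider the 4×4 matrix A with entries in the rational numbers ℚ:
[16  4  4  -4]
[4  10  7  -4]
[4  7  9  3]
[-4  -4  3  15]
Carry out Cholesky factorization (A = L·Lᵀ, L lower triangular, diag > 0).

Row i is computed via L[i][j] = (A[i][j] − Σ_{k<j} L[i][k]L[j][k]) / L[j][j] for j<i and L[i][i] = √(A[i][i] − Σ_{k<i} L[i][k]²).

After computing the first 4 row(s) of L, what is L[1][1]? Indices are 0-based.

L[1][1] = 3

Step 1: L[0][0] = √(16) = 4.
  L[1][0] = (4) / L[0][0] = 1.
Step 2: L[1][1] = √(9) = 3.
  L[2][0] = (4) / L[0][0] = 1.
  L[2][1] = (6) / L[1][1] = 2.
Step 3: L[2][2] = √(4) = 2.
  L[3][0] = (-4) / L[0][0] = -1.
  L[3][1] = (-3) / L[1][1] = -1.
  L[3][2] = (6) / L[2][2] = 3.
Step 4: L[3][3] = √(4) = 2.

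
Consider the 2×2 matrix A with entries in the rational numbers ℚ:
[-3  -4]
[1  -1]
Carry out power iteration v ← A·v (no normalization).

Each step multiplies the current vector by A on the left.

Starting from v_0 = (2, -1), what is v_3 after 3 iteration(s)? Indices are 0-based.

v_3 = (38, -1)

v_0 = (2, -1).
v_1 = A·v_0 = (-2, 3).
v_2 = A·v_1 = (-6, -5).
v_3 = A·v_2 = (38, -1).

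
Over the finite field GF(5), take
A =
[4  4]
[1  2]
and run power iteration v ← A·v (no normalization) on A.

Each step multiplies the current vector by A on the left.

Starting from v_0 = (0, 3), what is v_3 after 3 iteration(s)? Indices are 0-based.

v_0 = (0, 3).
v_1 = A·v_0 = (2, 1).
v_2 = A·v_1 = (2, 4).
v_3 = A·v_2 = (4, 0).

v_3 = (4, 0)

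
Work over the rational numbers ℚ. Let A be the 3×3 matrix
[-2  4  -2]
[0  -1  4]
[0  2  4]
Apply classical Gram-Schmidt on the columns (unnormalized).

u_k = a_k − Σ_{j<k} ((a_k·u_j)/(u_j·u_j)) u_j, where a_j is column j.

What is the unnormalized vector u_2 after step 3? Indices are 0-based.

u_2 = (0, 24/5, 12/5)

Step 1: u_0 = a_0 = (-2, 0, 0).
Step 2: u_1 = a_1 − (-2)·u_0 = (0, -1, 2).
Step 3: u_2 = a_2 − (1)·u_0 − (4/5)·u_1 = (0, 24/5, 12/5).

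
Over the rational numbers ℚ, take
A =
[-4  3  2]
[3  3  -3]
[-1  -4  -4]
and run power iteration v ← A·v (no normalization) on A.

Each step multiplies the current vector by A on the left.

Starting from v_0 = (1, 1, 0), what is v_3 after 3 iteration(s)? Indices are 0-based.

v_3 = (36, 135, -120)

v_0 = (1, 1, 0).
v_1 = A·v_0 = (-1, 6, -5).
v_2 = A·v_1 = (12, 30, -3).
v_3 = A·v_2 = (36, 135, -120).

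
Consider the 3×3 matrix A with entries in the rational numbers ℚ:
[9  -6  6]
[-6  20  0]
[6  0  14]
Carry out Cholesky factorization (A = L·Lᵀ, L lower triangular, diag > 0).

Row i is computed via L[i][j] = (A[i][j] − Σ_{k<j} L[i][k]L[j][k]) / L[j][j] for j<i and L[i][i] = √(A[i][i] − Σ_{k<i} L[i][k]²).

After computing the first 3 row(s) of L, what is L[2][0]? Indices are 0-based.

Step 1: L[0][0] = √(9) = 3.
  L[1][0] = (-6) / L[0][0] = -2.
Step 2: L[1][1] = √(16) = 4.
  L[2][0] = (6) / L[0][0] = 2.
  L[2][1] = (4) / L[1][1] = 1.
Step 3: L[2][2] = √(9) = 3.

L[2][0] = 2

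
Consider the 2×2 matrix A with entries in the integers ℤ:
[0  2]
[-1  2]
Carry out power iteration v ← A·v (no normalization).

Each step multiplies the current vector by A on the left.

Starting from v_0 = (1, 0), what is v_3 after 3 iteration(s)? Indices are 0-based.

v_0 = (1, 0).
v_1 = A·v_0 = (0, -1).
v_2 = A·v_1 = (-2, -2).
v_3 = A·v_2 = (-4, -2).

v_3 = (-4, -2)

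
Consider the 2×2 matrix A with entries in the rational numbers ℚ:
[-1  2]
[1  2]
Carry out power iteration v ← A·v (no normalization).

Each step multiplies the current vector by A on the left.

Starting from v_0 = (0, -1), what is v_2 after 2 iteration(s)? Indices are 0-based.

v_0 = (0, -1).
v_1 = A·v_0 = (-2, -2).
v_2 = A·v_1 = (-2, -6).

v_2 = (-2, -6)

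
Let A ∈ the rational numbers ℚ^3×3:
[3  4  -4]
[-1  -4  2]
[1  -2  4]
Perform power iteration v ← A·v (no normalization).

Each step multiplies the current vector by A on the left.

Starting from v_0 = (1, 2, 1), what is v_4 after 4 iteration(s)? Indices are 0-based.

v_0 = (1, 2, 1).
v_1 = A·v_0 = (7, -7, 1).
v_2 = A·v_1 = (-11, 23, 25).
v_3 = A·v_2 = (-41, -31, 43).
v_4 = A·v_3 = (-419, 251, 193).

v_4 = (-419, 251, 193)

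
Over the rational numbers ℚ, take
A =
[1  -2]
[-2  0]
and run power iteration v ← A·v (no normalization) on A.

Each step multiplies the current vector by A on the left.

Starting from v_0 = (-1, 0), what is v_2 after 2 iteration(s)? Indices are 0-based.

v_2 = (-5, 2)

v_0 = (-1, 0).
v_1 = A·v_0 = (-1, 2).
v_2 = A·v_1 = (-5, 2).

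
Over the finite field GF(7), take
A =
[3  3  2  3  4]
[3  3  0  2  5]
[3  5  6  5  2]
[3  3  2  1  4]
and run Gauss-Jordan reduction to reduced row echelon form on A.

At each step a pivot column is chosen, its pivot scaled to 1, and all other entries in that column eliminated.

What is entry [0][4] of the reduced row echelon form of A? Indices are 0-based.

M[0][4] = 4

step 1: normalize row 0 (÷3) = (1, 1, 3, 1, 6)
  row 1: subtract 3×row0 = (0, 0, 5, 6, 1)
  row 2: subtract 3×row0 = (0, 2, 4, 2, 5)
  row 3: subtract 3×row0 = (0, 0, 0, 5, 0)
step 2: exchange rows 1,2
step 2: normalize row 1 (÷2) = (0, 1, 2, 1, 6)
  row 0: subtract 1×row1 = (1, 0, 1, 0, 0)
step 3: normalize row 2 (÷5) = (0, 0, 1, 4, 3)
  row 0: subtract 1×row2 = (1, 0, 0, 3, 4)
  row 1: subtract 2×row2 = (0, 1, 0, 0, 0)
step 4: normalize row 3 (÷5) = (0, 0, 0, 1, 0)
  row 0: subtract 3×row3 = (1, 0, 0, 0, 4)
  row 2: subtract 4×row3 = (0, 0, 1, 0, 3)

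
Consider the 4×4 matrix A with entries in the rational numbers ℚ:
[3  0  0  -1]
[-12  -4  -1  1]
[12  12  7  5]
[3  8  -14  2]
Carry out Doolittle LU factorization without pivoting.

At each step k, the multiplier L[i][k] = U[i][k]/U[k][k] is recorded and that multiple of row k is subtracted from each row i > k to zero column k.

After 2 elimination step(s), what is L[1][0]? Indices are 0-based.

L[1][0] = -4

[col 0] pivot 3
  R1 -= -4*R0 → (0, -4, -1, -3)  (L[1][0] := -4)
  R2 -= 4*R0 → (0, 12, 7, 9)  (L[2][0] := 4)
  R3 -= 1*R0 → (0, 8, -14, 3)  (L[3][0] := 1)
[col 1] pivot -4
  R2 -= -3*R1 → (0, 0, 4, 0)  (L[2][1] := -3)
  R3 -= -2*R1 → (0, 0, -16, -3)  (L[3][1] := -2)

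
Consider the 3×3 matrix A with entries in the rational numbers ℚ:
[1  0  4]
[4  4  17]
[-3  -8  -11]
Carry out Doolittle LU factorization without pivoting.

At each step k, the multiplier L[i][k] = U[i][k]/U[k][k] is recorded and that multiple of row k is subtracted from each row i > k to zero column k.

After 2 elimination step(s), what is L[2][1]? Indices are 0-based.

k=0: U[0][0]=1
  eliminate (1,0): mult=4, new row 1: (0, 4, 1); set L[1][0]=4
  eliminate (2,0): mult=-3, new row 2: (0, -8, 1); set L[2][0]=-3
k=1: U[1][1]=4
  eliminate (2,1): mult=-2, new row 2: (0, 0, 3); set L[2][1]=-2

L[2][1] = -2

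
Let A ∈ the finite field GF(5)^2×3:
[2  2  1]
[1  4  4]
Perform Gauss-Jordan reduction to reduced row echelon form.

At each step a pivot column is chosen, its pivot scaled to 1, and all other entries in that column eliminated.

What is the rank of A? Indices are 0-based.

pivot(0,0)=2: scale R0 → (1, 1, 3)
  clear (1,0): R1 −= (1)R0 → (0, 3, 1)
pivot(1,1)=3: scale R1 → (0, 1, 2)
  clear (0,1): R0 −= (1)R1 → (1, 0, 1)

rank = 2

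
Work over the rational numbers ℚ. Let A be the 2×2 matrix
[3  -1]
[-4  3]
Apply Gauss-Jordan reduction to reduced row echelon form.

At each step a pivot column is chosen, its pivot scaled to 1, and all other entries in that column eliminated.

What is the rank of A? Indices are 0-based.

pivot(0,0)=3: scale R0 → (1, -1/3)
  clear (1,0): R1 −= (-4)R0 → (0, 5/3)
pivot(1,1)=5/3: scale R1 → (0, 1)
  clear (0,1): R0 −= (-1/3)R1 → (1, 0)

rank = 2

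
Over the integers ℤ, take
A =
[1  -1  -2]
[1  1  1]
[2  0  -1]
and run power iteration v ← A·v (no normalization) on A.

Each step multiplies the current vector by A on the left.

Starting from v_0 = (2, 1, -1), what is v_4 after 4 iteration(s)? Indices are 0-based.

v_4 = (15, -38, -23)

v_0 = (2, 1, -1).
v_1 = A·v_0 = (3, 2, 5).
v_2 = A·v_1 = (-9, 10, 1).
v_3 = A·v_2 = (-21, 2, -19).
v_4 = A·v_3 = (15, -38, -23).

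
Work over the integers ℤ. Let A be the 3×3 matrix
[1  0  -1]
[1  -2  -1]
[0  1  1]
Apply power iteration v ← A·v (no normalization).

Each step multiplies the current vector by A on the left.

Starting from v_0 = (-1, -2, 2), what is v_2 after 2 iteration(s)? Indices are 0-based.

v_2 = (-3, -5, 1)

v_0 = (-1, -2, 2).
v_1 = A·v_0 = (-3, 1, 0).
v_2 = A·v_1 = (-3, -5, 1).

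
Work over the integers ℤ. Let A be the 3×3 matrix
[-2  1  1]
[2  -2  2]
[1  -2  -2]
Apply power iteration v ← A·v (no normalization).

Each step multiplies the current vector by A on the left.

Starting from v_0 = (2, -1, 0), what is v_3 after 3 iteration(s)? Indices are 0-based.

v_3 = (-79, 18, 98)

v_0 = (2, -1, 0).
v_1 = A·v_0 = (-5, 6, 4).
v_2 = A·v_1 = (20, -14, -25).
v_3 = A·v_2 = (-79, 18, 98).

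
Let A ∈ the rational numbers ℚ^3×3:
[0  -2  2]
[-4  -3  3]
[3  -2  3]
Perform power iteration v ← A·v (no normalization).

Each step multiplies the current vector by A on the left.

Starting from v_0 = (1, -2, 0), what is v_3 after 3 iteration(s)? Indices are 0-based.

v_3 = (60, 50, 119)

v_0 = (1, -2, 0).
v_1 = A·v_0 = (4, 2, 7).
v_2 = A·v_1 = (10, -1, 29).
v_3 = A·v_2 = (60, 50, 119).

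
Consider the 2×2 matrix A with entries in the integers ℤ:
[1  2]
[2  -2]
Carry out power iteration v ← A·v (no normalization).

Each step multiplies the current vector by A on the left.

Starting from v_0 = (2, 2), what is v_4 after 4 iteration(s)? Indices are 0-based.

v_4 = (6, 84)

v_0 = (2, 2).
v_1 = A·v_0 = (6, 0).
v_2 = A·v_1 = (6, 12).
v_3 = A·v_2 = (30, -12).
v_4 = A·v_3 = (6, 84).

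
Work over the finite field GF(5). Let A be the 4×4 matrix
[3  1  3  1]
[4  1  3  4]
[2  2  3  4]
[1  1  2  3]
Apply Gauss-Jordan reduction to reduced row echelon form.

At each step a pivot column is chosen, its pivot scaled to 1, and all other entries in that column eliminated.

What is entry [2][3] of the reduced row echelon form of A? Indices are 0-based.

step 1: normalize row 0 (÷3) = (1, 2, 1, 2)
  row 1: subtract 4×row0 = (0, 3, 4, 1)
  row 2: subtract 2×row0 = (0, 3, 1, 0)
  row 3: subtract 1×row0 = (0, 4, 1, 1)
step 2: normalize row 1 (÷3) = (0, 1, 3, 2)
  row 0: subtract 2×row1 = (1, 0, 0, 3)
  row 2: subtract 3×row1 = (0, 0, 2, 4)
  row 3: subtract 4×row1 = (0, 0, 4, 3)
step 3: normalize row 2 (÷2) = (0, 0, 1, 2)
  row 1: subtract 3×row2 = (0, 1, 0, 1)
  row 3: subtract 4×row2 = (0, 0, 0, 0)
skip col 3 (zero from row 3)

M[2][3] = 2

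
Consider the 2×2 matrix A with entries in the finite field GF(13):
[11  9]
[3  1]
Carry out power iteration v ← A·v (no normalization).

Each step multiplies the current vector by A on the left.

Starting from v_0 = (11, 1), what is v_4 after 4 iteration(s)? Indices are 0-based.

v_0 = (11, 1).
v_1 = A·v_0 = (0, 8).
v_2 = A·v_1 = (7, 8).
v_3 = A·v_2 = (6, 3).
v_4 = A·v_3 = (2, 8).

v_4 = (2, 8)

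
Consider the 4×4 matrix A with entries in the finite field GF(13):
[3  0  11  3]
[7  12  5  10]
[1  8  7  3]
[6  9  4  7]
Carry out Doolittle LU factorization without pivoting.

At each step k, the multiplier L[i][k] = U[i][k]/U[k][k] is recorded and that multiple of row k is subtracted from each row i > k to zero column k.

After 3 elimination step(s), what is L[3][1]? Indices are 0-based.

L[3][1] = 4

[col 0] pivot 3
  R1 -= 11*R0 → (0, 12, 1, 3)  (L[1][0] := 11)
  R2 -= 9*R0 → (0, 8, 12, 2)  (L[2][0] := 9)
  R3 -= 2*R0 → (0, 9, 8, 1)  (L[3][0] := 2)
[col 1] pivot 12
  R2 -= 5*R1 → (0, 0, 7, 0)  (L[2][1] := 5)
  R3 -= 4*R1 → (0, 0, 4, 2)  (L[3][1] := 4)
[col 2] pivot 7
  R3 -= 8*R2 → (0, 0, 0, 2)  (L[3][2] := 8)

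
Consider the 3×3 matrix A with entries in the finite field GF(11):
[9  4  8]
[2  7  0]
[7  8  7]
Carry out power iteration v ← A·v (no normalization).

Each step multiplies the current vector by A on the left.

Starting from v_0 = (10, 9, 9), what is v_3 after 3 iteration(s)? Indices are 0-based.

v_3 = (3, 3, 2)

v_0 = (10, 9, 9).
v_1 = A·v_0 = (0, 6, 7).
v_2 = A·v_1 = (3, 9, 9).
v_3 = A·v_2 = (3, 3, 2).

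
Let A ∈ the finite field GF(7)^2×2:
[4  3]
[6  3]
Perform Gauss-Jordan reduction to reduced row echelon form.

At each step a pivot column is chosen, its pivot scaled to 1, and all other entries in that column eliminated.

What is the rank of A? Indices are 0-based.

[1] R0 /= 4  ⇒  (1, 6)
     R1 -= 6·R0  ⇒  (0, 2)
[2] R1 /= 2  ⇒  (0, 1)
     R0 -= 6·R1  ⇒  (1, 0)

rank = 2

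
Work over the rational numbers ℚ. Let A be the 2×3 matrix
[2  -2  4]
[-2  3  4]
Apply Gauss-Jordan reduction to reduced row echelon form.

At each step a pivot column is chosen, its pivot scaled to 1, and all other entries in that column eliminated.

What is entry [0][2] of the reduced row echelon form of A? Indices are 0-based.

M[0][2] = 10

step 1: normalize row 0 (÷2) = (1, -1, 2)
  row 1: subtract -2×row0 = (0, 1, 8)
step 2: normalize row 1 (÷1) = (0, 1, 8)
  row 0: subtract -1×row1 = (1, 0, 10)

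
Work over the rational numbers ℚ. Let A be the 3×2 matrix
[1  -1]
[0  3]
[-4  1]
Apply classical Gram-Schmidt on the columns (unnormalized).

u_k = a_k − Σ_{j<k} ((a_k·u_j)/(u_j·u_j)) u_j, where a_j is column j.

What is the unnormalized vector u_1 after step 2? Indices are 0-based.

Step 1: u_0 = a_0 = (1, 0, -4).
Step 2: u_1 = a_1 − (-5/17)·u_0 = (-12/17, 3, -3/17).

u_1 = (-12/17, 3, -3/17)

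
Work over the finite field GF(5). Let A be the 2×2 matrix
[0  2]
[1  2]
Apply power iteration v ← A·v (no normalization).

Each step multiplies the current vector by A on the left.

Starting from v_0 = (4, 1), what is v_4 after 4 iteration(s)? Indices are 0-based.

v_0 = (4, 1).
v_1 = A·v_0 = (2, 1).
v_2 = A·v_1 = (2, 4).
v_3 = A·v_2 = (3, 0).
v_4 = A·v_3 = (0, 3).

v_4 = (0, 3)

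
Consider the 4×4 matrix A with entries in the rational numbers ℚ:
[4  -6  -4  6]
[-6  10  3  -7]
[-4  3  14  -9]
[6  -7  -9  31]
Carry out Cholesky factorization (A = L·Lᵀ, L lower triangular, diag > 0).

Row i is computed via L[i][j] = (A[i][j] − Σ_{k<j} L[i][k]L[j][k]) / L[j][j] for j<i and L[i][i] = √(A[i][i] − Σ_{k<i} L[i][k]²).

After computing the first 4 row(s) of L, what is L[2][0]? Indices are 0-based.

L[2][0] = -2

Step 1: L[0][0] = √(4) = 2.
  L[1][0] = (-6) / L[0][0] = -3.
Step 2: L[1][1] = √(1) = 1.
  L[2][0] = (-4) / L[0][0] = -2.
  L[2][1] = (-3) / L[1][1] = -3.
Step 3: L[2][2] = √(1) = 1.
  L[3][0] = (6) / L[0][0] = 3.
  L[3][1] = (2) / L[1][1] = 2.
  L[3][2] = (3) / L[2][2] = 3.
Step 4: L[3][3] = √(9) = 3.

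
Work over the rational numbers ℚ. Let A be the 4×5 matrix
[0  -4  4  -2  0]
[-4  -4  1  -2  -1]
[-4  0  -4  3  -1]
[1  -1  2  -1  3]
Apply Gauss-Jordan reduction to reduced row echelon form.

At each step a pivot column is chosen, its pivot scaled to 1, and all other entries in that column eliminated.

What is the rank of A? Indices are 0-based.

pivot(0,0): swap R0↔R1
pivot(0,0)=-4: scale R0 → (1, 1, -1/4, 1/2, 1/4)
  clear (2,0): R2 −= (-4)R0 → (0, 4, -5, 5, 0)
  clear (3,0): R3 −= (1)R0 → (0, -2, 9/4, -3/2, 11/4)
pivot(1,1)=-4: scale R1 → (0, 1, -1, 1/2, 0)
  clear (0,1): R0 −= (1)R1 → (1, 0, 3/4, 0, 1/4)
  clear (2,1): R2 −= (4)R1 → (0, 0, -1, 3, 0)
  clear (3,1): R3 −= (-2)R1 → (0, 0, 1/4, -1/2, 11/4)
pivot(2,2)=-1: scale R2 → (0, 0, 1, -3, 0)
  clear (0,2): R0 −= (3/4)R2 → (1, 0, 0, 9/4, 1/4)
  clear (1,2): R1 −= (-1)R2 → (0, 1, 0, -5/2, 0)
  clear (3,2): R3 −= (1/4)R2 → (0, 0, 0, 1/4, 11/4)
pivot(3,3)=1/4: scale R3 → (0, 0, 0, 1, 11)
  clear (0,3): R0 −= (9/4)R3 → (1, 0, 0, 0, -49/2)
  clear (1,3): R1 −= (-5/2)R3 → (0, 1, 0, 0, 55/2)
  clear (2,3): R2 −= (-3)R3 → (0, 0, 1, 0, 33)

rank = 4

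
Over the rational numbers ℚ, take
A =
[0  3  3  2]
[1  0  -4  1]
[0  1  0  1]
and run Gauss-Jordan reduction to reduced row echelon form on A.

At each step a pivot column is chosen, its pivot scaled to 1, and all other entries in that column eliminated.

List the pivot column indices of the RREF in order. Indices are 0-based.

pivot columns: 0, 1, 2

[1] R0 <-> R1
[1] R0 /= 1  ⇒  (1, 0, -4, 1)
[2] R1 /= 3  ⇒  (0, 1, 1, 2/3)
     R2 -= 1·R1  ⇒  (0, 0, -1, 1/3)
[3] R2 /= -1  ⇒  (0, 0, 1, -1/3)
     R0 -= -4·R2  ⇒  (1, 0, 0, -1/3)
     R1 -= 1·R2  ⇒  (0, 1, 0, 1)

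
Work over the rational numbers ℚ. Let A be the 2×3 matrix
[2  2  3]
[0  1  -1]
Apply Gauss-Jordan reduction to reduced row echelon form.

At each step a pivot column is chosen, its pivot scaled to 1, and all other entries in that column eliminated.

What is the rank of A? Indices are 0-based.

pivot(0,0)=2: scale R0 → (1, 1, 3/2)
pivot(1,1)=1: scale R1 → (0, 1, -1)
  clear (0,1): R0 −= (1)R1 → (1, 0, 5/2)

rank = 2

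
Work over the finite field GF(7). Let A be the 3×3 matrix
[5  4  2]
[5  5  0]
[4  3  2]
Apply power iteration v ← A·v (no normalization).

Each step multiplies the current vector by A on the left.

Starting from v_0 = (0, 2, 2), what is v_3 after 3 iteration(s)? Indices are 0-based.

v_0 = (0, 2, 2).
v_1 = A·v_0 = (5, 3, 3).
v_2 = A·v_1 = (1, 5, 0).
v_3 = A·v_2 = (4, 2, 5).

v_3 = (4, 2, 5)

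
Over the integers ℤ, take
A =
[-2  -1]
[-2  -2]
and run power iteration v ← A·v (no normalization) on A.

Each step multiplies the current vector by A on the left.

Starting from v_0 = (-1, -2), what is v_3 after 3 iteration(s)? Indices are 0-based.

v_0 = (-1, -2).
v_1 = A·v_0 = (4, 6).
v_2 = A·v_1 = (-14, -20).
v_3 = A·v_2 = (48, 68).

v_3 = (48, 68)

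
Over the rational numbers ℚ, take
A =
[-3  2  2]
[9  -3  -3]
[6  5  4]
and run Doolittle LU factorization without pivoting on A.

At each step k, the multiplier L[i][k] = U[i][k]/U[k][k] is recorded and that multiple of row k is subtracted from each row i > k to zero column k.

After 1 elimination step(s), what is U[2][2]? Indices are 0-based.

U[2][2] = 8

Step 1: pivot at (0,0) is -3.
  row1 ← row1 − (-3)·row0  ⇒  L[1][0]=-3, U row1=(0, 3, 3)
  row2 ← row2 − (-2)·row0  ⇒  L[2][0]=-2, U row2=(0, 9, 8)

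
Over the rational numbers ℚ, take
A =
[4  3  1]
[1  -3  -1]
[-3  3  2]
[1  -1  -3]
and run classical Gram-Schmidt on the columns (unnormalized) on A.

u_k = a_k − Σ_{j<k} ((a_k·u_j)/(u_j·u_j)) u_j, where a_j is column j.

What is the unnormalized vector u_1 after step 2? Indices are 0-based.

u_1 = (85/27, -80/27, 26/9, -26/27)

Step 1: u_0 = a_0 = (4, 1, -3, 1).
Step 2: u_1 = a_1 − (-1/27)·u_0 = (85/27, -80/27, 26/9, -26/27).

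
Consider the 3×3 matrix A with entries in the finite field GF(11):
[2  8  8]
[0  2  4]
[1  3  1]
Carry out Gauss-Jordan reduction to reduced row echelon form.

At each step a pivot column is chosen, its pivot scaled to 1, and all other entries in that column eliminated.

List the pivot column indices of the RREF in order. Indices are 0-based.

pivot columns: 0, 1, 2

step 1: normalize row 0 (÷2) = (1, 4, 4)
  row 2: subtract 1×row0 = (0, 10, 8)
step 2: normalize row 1 (÷2) = (0, 1, 2)
  row 0: subtract 4×row1 = (1, 0, 7)
  row 2: subtract 10×row1 = (0, 0, 10)
step 3: normalize row 2 (÷10) = (0, 0, 1)
  row 0: subtract 7×row2 = (1, 0, 0)
  row 1: subtract 2×row2 = (0, 1, 0)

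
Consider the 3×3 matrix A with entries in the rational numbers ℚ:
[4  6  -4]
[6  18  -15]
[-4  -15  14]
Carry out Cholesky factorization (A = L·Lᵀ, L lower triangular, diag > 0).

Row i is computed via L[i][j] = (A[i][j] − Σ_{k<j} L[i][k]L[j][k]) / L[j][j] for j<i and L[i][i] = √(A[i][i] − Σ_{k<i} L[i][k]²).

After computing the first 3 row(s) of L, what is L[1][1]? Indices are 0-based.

L[1][1] = 3

Step 1: L[0][0] = √(4) = 2.
  L[1][0] = (6) / L[0][0] = 3.
Step 2: L[1][1] = √(9) = 3.
  L[2][0] = (-4) / L[0][0] = -2.
  L[2][1] = (-9) / L[1][1] = -3.
Step 3: L[2][2] = √(1) = 1.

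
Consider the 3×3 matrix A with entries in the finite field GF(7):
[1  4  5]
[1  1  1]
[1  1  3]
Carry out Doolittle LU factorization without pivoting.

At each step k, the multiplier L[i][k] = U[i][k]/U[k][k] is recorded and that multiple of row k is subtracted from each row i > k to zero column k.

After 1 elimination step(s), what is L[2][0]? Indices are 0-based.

[col 0] pivot 1
  R1 -= 1*R0 → (0, 4, 3)  (L[1][0] := 1)
  R2 -= 1*R0 → (0, 4, 5)  (L[2][0] := 1)

L[2][0] = 1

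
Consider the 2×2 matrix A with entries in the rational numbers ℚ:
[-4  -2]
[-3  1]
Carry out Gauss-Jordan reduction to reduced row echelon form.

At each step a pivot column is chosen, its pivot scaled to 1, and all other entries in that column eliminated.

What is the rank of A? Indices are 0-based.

rank = 2

step 1: normalize row 0 (÷-4) = (1, 1/2)
  row 1: subtract -3×row0 = (0, 5/2)
step 2: normalize row 1 (÷5/2) = (0, 1)
  row 0: subtract 1/2×row1 = (1, 0)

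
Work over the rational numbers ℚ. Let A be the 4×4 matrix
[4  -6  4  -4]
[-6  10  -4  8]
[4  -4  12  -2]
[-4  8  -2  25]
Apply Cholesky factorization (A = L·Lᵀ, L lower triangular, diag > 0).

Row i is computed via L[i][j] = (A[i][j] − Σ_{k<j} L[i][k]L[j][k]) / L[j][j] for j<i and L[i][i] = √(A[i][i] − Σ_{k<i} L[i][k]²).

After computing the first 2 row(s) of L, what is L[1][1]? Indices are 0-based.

Step 1: L[0][0] = √(4) = 2.
  L[1][0] = (-6) / L[0][0] = -3.
Step 2: L[1][1] = √(1) = 1.

L[1][1] = 1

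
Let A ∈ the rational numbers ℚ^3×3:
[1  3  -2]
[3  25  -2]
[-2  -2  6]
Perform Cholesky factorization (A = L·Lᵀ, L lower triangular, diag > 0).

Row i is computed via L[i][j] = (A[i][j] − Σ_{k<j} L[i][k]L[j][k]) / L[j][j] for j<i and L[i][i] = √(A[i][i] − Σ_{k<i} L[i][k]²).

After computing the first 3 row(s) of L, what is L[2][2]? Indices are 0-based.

Step 1: L[0][0] = √(1) = 1.
  L[1][0] = (3) / L[0][0] = 3.
Step 2: L[1][1] = √(16) = 4.
  L[2][0] = (-2) / L[0][0] = -2.
  L[2][1] = (4) / L[1][1] = 1.
Step 3: L[2][2] = √(1) = 1.

L[2][2] = 1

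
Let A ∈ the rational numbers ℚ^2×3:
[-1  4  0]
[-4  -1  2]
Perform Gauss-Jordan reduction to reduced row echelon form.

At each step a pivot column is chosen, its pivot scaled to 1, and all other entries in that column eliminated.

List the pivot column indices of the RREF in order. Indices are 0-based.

pivot columns: 0, 1

pivot(0,0)=-1: scale R0 → (1, -4, 0)
  clear (1,0): R1 −= (-4)R0 → (0, -17, 2)
pivot(1,1)=-17: scale R1 → (0, 1, -2/17)
  clear (0,1): R0 −= (-4)R1 → (1, 0, -8/17)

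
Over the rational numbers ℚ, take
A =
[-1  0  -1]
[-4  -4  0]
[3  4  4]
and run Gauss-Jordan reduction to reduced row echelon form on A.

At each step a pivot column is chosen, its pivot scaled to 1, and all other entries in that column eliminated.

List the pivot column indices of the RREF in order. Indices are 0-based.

pivot columns: 0, 1, 2

[1] R0 /= -1  ⇒  (1, 0, 1)
     R1 -= -4·R0  ⇒  (0, -4, 4)
     R2 -= 3·R0  ⇒  (0, 4, 1)
[2] R1 /= -4  ⇒  (0, 1, -1)
     R2 -= 4·R1  ⇒  (0, 0, 5)
[3] R2 /= 5  ⇒  (0, 0, 1)
     R0 -= 1·R2  ⇒  (1, 0, 0)
     R1 -= -1·R2  ⇒  (0, 1, 0)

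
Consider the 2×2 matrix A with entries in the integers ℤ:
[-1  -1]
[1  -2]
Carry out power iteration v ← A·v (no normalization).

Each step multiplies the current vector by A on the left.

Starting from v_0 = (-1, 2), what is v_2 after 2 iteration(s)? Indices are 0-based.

v_0 = (-1, 2).
v_1 = A·v_0 = (-1, -5).
v_2 = A·v_1 = (6, 9).

v_2 = (6, 9)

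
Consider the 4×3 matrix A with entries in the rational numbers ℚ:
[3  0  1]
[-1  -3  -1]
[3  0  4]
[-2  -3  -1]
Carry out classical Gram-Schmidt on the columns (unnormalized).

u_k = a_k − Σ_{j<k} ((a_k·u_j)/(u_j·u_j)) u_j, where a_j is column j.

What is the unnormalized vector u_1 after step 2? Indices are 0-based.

u_1 = (-27/23, -60/23, -27/23, -51/23)

Step 1: u_0 = a_0 = (3, -1, 3, -2).
Step 2: u_1 = a_1 − (9/23)·u_0 = (-27/23, -60/23, -27/23, -51/23).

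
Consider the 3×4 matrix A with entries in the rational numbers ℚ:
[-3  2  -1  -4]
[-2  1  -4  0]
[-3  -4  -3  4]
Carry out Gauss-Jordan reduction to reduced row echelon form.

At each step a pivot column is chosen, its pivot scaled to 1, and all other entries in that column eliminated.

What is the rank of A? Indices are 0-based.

rank = 3

pivot(0,0)=-3: scale R0 → (1, -2/3, 1/3, 4/3)
  clear (1,0): R1 −= (-2)R0 → (0, -1/3, -10/3, 8/3)
  clear (2,0): R2 −= (-3)R0 → (0, -6, -2, 8)
pivot(1,1)=-1/3: scale R1 → (0, 1, 10, -8)
  clear (0,1): R0 −= (-2/3)R1 → (1, 0, 7, -4)
  clear (2,1): R2 −= (-6)R1 → (0, 0, 58, -40)
pivot(2,2)=58: scale R2 → (0, 0, 1, -20/29)
  clear (0,2): R0 −= (7)R2 → (1, 0, 0, 24/29)
  clear (1,2): R1 −= (10)R2 → (0, 1, 0, -32/29)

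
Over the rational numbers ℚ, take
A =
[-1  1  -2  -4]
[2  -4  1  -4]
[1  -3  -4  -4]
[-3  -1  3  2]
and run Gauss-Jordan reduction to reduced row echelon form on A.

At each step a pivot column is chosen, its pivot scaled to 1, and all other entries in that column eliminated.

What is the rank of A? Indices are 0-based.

step 1: normalize row 0 (÷-1) = (1, -1, 2, 4)
  row 1: subtract 2×row0 = (0, -2, -3, -12)
  row 2: subtract 1×row0 = (0, -2, -6, -8)
  row 3: subtract -3×row0 = (0, -4, 9, 14)
step 2: normalize row 1 (÷-2) = (0, 1, 3/2, 6)
  row 0: subtract -1×row1 = (1, 0, 7/2, 10)
  row 2: subtract -2×row1 = (0, 0, -3, 4)
  row 3: subtract -4×row1 = (0, 0, 15, 38)
step 3: normalize row 2 (÷-3) = (0, 0, 1, -4/3)
  row 0: subtract 7/2×row2 = (1, 0, 0, 44/3)
  row 1: subtract 3/2×row2 = (0, 1, 0, 8)
  row 3: subtract 15×row2 = (0, 0, 0, 58)
step 4: normalize row 3 (÷58) = (0, 0, 0, 1)
  row 0: subtract 44/3×row3 = (1, 0, 0, 0)
  row 1: subtract 8×row3 = (0, 1, 0, 0)
  row 2: subtract -4/3×row3 = (0, 0, 1, 0)

rank = 4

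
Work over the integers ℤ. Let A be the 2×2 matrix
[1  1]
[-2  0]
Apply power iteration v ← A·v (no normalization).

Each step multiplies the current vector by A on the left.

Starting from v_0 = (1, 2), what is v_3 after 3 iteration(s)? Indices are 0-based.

v_3 = (-5, -2)

v_0 = (1, 2).
v_1 = A·v_0 = (3, -2).
v_2 = A·v_1 = (1, -6).
v_3 = A·v_2 = (-5, -2).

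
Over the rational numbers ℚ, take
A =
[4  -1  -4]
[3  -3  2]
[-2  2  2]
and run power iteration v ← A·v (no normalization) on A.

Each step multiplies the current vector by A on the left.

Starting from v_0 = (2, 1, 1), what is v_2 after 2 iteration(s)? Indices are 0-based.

v_0 = (2, 1, 1).
v_1 = A·v_0 = (3, 5, 0).
v_2 = A·v_1 = (7, -6, 4).

v_2 = (7, -6, 4)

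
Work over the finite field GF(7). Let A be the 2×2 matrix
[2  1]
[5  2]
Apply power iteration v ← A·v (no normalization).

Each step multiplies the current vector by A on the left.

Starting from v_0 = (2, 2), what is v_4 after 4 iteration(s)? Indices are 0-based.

v_4 = (4, 6)

v_0 = (2, 2).
v_1 = A·v_0 = (6, 0).
v_2 = A·v_1 = (5, 2).
v_3 = A·v_2 = (5, 1).
v_4 = A·v_3 = (4, 6).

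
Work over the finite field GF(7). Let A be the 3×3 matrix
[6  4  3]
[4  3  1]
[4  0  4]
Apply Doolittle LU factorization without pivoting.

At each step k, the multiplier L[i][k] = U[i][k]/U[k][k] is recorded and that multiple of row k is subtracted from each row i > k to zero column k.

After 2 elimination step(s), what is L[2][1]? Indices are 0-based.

L[2][1] = 6

Step 1: pivot at (0,0) is 6.
  row1 ← row1 − (3)·row0  ⇒  L[1][0]=3, U row1=(0, 5, 6)
  row2 ← row2 − (3)·row0  ⇒  L[2][0]=3, U row2=(0, 2, 2)
Step 2: pivot at (1,1) is 5.
  row2 ← row2 − (6)·row1  ⇒  L[2][1]=6, U row2=(0, 0, 1)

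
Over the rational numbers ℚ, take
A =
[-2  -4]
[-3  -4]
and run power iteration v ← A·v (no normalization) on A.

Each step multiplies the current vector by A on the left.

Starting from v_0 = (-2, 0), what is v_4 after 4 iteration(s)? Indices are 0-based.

v_4 = (-1376, -1584)

v_0 = (-2, 0).
v_1 = A·v_0 = (4, 6).
v_2 = A·v_1 = (-32, -36).
v_3 = A·v_2 = (208, 240).
v_4 = A·v_3 = (-1376, -1584).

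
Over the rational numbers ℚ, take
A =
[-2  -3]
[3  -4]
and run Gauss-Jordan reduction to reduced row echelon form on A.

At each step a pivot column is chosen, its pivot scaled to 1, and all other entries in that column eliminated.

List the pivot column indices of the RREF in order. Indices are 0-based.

pivot columns: 0, 1

[1] R0 /= -2  ⇒  (1, 3/2)
     R1 -= 3·R0  ⇒  (0, -17/2)
[2] R1 /= -17/2  ⇒  (0, 1)
     R0 -= 3/2·R1  ⇒  (1, 0)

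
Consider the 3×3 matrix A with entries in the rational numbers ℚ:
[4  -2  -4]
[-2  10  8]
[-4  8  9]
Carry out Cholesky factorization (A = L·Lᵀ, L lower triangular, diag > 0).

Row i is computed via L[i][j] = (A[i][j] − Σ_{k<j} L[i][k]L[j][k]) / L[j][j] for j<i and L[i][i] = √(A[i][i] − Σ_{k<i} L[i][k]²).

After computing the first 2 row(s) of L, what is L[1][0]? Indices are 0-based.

L[1][0] = -1

Step 1: L[0][0] = √(4) = 2.
  L[1][0] = (-2) / L[0][0] = -1.
Step 2: L[1][1] = √(9) = 3.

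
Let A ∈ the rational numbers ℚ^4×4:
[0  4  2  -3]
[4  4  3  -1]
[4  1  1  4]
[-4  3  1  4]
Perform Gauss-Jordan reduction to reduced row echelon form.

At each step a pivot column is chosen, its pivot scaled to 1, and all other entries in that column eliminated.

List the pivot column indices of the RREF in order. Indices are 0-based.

pivot columns: 0, 1, 2, 3

[1] R0 <-> R1
[1] R0 /= 4  ⇒  (1, 1, 3/4, -1/4)
     R2 -= 4·R0  ⇒  (0, -3, -2, 5)
     R3 -= -4·R0  ⇒  (0, 7, 4, 3)
[2] R1 /= 4  ⇒  (0, 1, 1/2, -3/4)
     R0 -= 1·R1  ⇒  (1, 0, 1/4, 1/2)
     R2 -= -3·R1  ⇒  (0, 0, -1/2, 11/4)
     R3 -= 7·R1  ⇒  (0, 0, 1/2, 33/4)
[3] R2 /= -1/2  ⇒  (0, 0, 1, -11/2)
     R0 -= 1/4·R2  ⇒  (1, 0, 0, 15/8)
     R1 -= 1/2·R2  ⇒  (0, 1, 0, 2)
     R3 -= 1/2·R2  ⇒  (0, 0, 0, 11)
[4] R3 /= 11  ⇒  (0, 0, 0, 1)
     R0 -= 15/8·R3  ⇒  (1, 0, 0, 0)
     R1 -= 2·R3  ⇒  (0, 1, 0, 0)
     R2 -= -11/2·R3  ⇒  (0, 0, 1, 0)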